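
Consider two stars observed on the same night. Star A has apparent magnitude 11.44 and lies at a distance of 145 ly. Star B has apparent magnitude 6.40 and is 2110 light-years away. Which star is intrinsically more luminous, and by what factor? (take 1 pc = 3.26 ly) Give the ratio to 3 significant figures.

Star B is more luminous, by a factor of 22000.

Star A: d = 145 ly / 3.26 = 44.48 pc
Star A: M = m − 5 log₁₀ d + 5 = 11.44 − 5·1.6482 + 5 = 8.199
Star B: d = 2110 ly / 3.26 = 647.2 pc
Star B: M = m − 5 log₁₀ d + 5 = 6.40 − 5·2.8111 + 5 = -2.655
ΔM = M_A − M_B = 8.199 − (-2.655) = 10.855; smaller M is more luminous → Star B.
L ratio = 10^(0.4 |ΔM|) = 10^4.342 = 21970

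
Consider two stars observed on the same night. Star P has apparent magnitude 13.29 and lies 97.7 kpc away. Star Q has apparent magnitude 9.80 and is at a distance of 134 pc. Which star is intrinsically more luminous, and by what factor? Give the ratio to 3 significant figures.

Star P is more luminous, by a factor of 21400.

Star P: d = 97.7 kpc = 97700 pc
Star P: M = m − 5 log₁₀ d + 5 = 13.29 − 5·4.9899 + 5 = -6.659
Star Q: M = m − 5 log₁₀ d + 5 = 9.80 − 5·2.1271 + 5 = 4.164
ΔM = M_P − M_Q = -6.659 − (4.164) = -10.824; smaller M is more luminous → Star P.
L ratio = 10^(0.4 |ΔM|) = 10^4.330 = 21360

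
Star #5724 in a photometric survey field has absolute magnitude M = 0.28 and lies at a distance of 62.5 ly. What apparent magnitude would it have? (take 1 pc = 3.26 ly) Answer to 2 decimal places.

m ≈ 1.69

d = 62.5 ly / 3.26 = 19.17 pc
m = M + 5 log₁₀ d − 5 = 0.28 + 5·1.2827 − 5 = 1.693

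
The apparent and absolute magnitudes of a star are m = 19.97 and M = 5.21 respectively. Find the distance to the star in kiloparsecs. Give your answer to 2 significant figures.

μ = m − M = 14.760
m − M = 5 log₁₀ d − 5
log₁₀ d = (m − M)/5 + 1 = 3.9520
d = 10^3.9520 = 8954 pc
= 8.954 kpc

d ≈ 9.0 kpc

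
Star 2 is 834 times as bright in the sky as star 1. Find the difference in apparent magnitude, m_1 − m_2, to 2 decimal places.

m_1 − m_2 ≈ 7.30

Pogson: Δm = −2.5 log₁₀(ratio) = −2.5 log₁₀(834) = −2.5 × 2.9212 = -7.303
Star 2 is brighter so has the smaller magnitude: m_1 − m_2 is positive.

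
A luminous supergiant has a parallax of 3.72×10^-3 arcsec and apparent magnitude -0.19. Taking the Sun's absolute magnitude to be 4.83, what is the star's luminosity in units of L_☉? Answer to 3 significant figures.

d = 1/p = 1/3.72×10^-3″ = 268.8 pc
M = m − 5 log₁₀ d + 5 = -0.19 − 5·2.4295 + 5 = -7.337
M − M_☉ = -7.337 − 4.83 = -12.167
L/L_☉ = 10^(−0.4 × -12.167) = 73610

L/L_☉ ≈ 73600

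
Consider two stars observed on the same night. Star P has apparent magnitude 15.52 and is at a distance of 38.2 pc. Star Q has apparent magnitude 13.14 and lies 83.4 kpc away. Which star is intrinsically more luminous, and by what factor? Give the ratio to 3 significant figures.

Star Q is more luminous, by a factor of 4.27×10^7.

Star P: M = m − 5 log₁₀ d + 5 = 15.52 − 5·1.5821 + 5 = 12.610
Star Q: d = 83.4 kpc = 83400 pc
Star Q: M = m − 5 log₁₀ d + 5 = 13.14 − 5·4.9212 + 5 = -6.466
ΔM = M_P − M_Q = 12.610 − (-6.466) = 19.076; smaller M is more luminous → Star Q.
L ratio = 10^(0.4 |ΔM|) = 10^7.630 = 4.268×10^7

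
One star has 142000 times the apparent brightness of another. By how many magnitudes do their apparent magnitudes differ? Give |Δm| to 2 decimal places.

Pogson: Δm = −2.5 log₁₀(ratio) = −2.5 log₁₀(142000) = −2.5 × 5.1523 = -12.881

|Δm| ≈ 12.88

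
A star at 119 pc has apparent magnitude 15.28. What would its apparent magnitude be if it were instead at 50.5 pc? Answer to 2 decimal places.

m ≈ 13.42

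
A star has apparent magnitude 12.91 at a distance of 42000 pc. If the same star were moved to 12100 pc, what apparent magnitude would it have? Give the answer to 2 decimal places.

Flux ∝ 1/d², so Δm = 5 log₁₀(d₂/d₁) = 5 log₁₀(12100/42000) = -2.702
m₂ = m₁ + Δm = 12.91 + (-2.702) = 10.208

m ≈ 10.21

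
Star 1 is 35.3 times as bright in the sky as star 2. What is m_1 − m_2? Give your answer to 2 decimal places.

m_1 − m_2 ≈ -3.87

Pogson: Δm = −2.5 log₁₀(ratio) = −2.5 log₁₀(35.3) = −2.5 × 1.5478 = -3.869
Star 1 is brighter, so it has the smaller magnitude: the difference is negative.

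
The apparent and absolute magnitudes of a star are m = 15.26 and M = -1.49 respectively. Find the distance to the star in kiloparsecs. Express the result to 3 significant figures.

μ = m − M = 16.750
m − M = 5 log₁₀ d − 5
log₁₀ d = (m − M)/5 + 1 = 4.3500
d = 10^4.3500 = 22390 pc
= 22.39 kpc

d ≈ 22.4 kpc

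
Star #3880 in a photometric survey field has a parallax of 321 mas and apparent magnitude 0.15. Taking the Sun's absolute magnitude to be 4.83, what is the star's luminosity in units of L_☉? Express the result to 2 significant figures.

L/L_☉ ≈ 7.2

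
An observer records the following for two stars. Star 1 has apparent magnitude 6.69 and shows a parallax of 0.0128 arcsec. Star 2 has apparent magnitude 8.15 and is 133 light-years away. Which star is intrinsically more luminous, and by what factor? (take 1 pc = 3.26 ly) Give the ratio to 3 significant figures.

Star 1: d = 1/p = 1/0.0128″ = 78.12 pc
Star 1: M = m − 5 log₁₀ d + 5 = 6.69 − 5·1.8928 + 5 = 2.226
Star 2: d = 133 ly / 3.26 = 40.80 pc
Star 2: M = m − 5 log₁₀ d + 5 = 8.15 − 5·1.6106 + 5 = 5.097
ΔM = M_1 − M_2 = 2.226 − (5.097) = -2.871; smaller M is more luminous → Star 1.
L ratio = 10^(0.4 |ΔM|) = 10^1.148 = 14.07

Star 1 is more luminous, by a factor of 14.1.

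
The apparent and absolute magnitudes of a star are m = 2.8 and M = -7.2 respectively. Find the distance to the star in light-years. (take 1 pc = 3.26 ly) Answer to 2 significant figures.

d ≈ 3300 ly

μ = m − M = 10.000
m − M = 5 log₁₀ d − 5
log₁₀ d = (m − M)/5 + 1 = 3.0000
d = 10^3.0000 = 1000 pc
= 3260 ly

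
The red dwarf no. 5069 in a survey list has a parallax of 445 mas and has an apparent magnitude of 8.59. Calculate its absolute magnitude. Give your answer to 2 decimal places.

M ≈ 11.83

p = 445 mas = 0.445″ → d = 1/p = 2.247 pc
5 log₁₀(d/10 pc) = 5 log₁₀(2.247) − 5 = -3.242
M = m − 5 log₁₀(d/10) = 8.59 + 3.242 = 11.832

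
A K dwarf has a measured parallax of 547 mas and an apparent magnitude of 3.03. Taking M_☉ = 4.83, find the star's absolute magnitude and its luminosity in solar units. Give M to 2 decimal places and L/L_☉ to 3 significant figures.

M ≈ 6.72; L/L_☉ ≈ 0.175

d = 1/p = 1000/547 mas = 1.828 pc
M = m − 5 log₁₀ d + 5 = 3.03 − 5·0.2620 + 5 = 6.720
M − M_☉ = 6.720 − 4.83 = 1.890
L/L_☉ = 10^(−0.4 × 1.890) = 0.1754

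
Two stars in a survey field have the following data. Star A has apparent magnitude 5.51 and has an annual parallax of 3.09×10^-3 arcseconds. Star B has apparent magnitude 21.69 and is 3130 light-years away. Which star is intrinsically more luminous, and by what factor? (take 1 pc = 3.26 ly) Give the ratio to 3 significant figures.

Star A is more luminous, by a factor of 337000.

Star A: d = 1/p = 1/3.09×10^-3″ = 323.6 pc
Star A: M = m − 5 log₁₀ d + 5 = 5.51 − 5·2.5100 + 5 = -2.040
Star B: d = 3130 ly / 3.26 = 960.1 pc
Star B: M = m − 5 log₁₀ d + 5 = 21.69 − 5·2.9823 + 5 = 11.778
ΔM = M_A − M_B = -2.040 − (11.778) = -13.819; smaller M is more luminous → Star A.
L ratio = 10^(0.4 |ΔM|) = 10^5.527 = 336800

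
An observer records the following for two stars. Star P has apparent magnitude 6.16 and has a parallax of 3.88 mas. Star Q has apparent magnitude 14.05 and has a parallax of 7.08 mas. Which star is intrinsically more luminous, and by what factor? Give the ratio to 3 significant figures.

Star P: p = 3.88 mas = 3.88×10^-3″ → d = 1/p = 257.7 pc
Star P: M = m − 5 log₁₀ d + 5 = 6.16 − 5·2.4112 + 5 = -0.896
Star Q: p = 7.08 mas = 7.08×10^-3″ → d = 1/p = 141.2 pc
Star Q: M = m − 5 log₁₀ d + 5 = 14.05 − 5·2.1500 + 5 = 8.300
ΔM = M_P − M_Q = -0.896 − (8.300) = -9.196; smaller M is more luminous → Star P.
L ratio = 10^(0.4 |ΔM|) = 10^3.678 = 4769

Star P is more luminous, by a factor of 4770.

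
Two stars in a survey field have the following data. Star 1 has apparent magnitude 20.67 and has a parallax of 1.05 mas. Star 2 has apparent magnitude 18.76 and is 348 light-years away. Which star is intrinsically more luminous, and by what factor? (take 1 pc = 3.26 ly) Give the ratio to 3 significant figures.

Star 1: p = 1.05 mas = 1.05×10^-3″ → d = 1/p = 952.4 pc
Star 1: M = m − 5 log₁₀ d + 5 = 20.67 − 5·2.9788 + 5 = 10.776
Star 2: d = 348 ly / 3.26 = 106.7 pc
Star 2: M = m − 5 log₁₀ d + 5 = 18.76 − 5·2.0284 + 5 = 13.618
ΔM = M_1 − M_2 = 10.776 − (13.618) = -2.842; smaller M is more luminous → Star 1.
L ratio = 10^(0.4 |ΔM|) = 10^1.137 = 13.71

Star 1 is more luminous, by a factor of 13.7.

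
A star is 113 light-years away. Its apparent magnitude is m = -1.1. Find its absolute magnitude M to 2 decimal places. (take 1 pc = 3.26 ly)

d = 113 ly / 3.26 = 34.66 pc
5 log₁₀(d/10 pc) = 5 log₁₀(34.66) − 5 = 2.699
M = m − 5 log₁₀(d/10) = -1.1 − 2.699 = -3.799

M ≈ -3.80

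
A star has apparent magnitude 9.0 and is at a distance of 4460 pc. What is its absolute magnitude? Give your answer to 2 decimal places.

5 log₁₀(d/10 pc) = 5 log₁₀(4460) − 5 = 13.247
M = m − 5 log₁₀(d/10) = 9.0 − 13.247 = -4.247

M ≈ -4.25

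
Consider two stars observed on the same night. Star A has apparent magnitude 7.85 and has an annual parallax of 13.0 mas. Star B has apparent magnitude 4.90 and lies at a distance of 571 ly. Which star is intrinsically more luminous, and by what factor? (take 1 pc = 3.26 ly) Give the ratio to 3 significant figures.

Star B is more luminous, by a factor of 78.5.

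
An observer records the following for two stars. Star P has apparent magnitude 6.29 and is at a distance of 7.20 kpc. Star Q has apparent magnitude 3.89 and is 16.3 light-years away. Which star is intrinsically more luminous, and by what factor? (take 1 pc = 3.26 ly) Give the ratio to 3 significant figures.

Star P is more luminous, by a factor of 227000.

Star P: d = 7.20 kpc = 7200 pc
Star P: M = m − 5 log₁₀ d + 5 = 6.29 − 5·3.8573 + 5 = -7.997
Star Q: d = 16.3 ly / 3.26 = 5.000 pc
Star Q: M = m − 5 log₁₀ d + 5 = 3.89 − 5·0.6990 + 5 = 5.395
ΔM = M_P − M_Q = -7.997 − (5.395) = -13.392; smaller M is more luminous → Star P.
L ratio = 10^(0.4 |ΔM|) = 10^5.357 = 227400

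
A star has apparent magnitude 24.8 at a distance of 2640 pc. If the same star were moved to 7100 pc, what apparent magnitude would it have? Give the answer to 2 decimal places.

Flux ∝ 1/d², so Δm = 5 log₁₀(d₂/d₁) = 5 log₁₀(7100/2640) = 2.148
m₂ = m₁ + Δm = 24.8 + (2.148) = 26.948

m ≈ 26.95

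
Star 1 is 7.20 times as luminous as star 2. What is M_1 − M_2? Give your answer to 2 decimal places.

M_1 − M_2 ≈ -2.14

Pogson: ΔM = −2.5 log₁₀(ratio) = −2.5 log₁₀(7.20) = −2.5 × 0.8573 = -2.143
Star 1 is brighter, so it has the smaller magnitude: the difference is negative.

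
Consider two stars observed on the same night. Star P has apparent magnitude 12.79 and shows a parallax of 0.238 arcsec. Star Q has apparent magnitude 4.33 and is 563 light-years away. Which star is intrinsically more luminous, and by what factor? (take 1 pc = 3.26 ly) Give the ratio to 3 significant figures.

Star Q is more luminous, by a factor of 4.09×10^6.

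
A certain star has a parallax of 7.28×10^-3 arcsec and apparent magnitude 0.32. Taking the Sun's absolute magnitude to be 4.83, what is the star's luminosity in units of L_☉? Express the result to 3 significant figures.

L/L_☉ ≈ 12000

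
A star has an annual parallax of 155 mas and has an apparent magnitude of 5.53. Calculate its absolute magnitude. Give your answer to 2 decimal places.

M ≈ 6.48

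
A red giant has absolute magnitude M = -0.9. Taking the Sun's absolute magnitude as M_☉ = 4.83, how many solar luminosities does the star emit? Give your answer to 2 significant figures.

L/L_☉ ≈ 200

M − M_☉ = -0.9 − 4.83 = -5.730
L/L_☉ = 10^(−0.4 (M − M_☉)) = 10^2.292 = 195.9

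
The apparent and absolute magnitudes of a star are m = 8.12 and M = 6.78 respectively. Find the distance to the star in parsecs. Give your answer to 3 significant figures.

Distance modulus: m − M = 8.12 − (6.78) = 1.340
m − M = 5 log₁₀ d − 5
log₁₀ d = (m − M)/5 + 1 = 1.2680
d = 10^1.2680 = 18.54 pc

d ≈ 18.5 pc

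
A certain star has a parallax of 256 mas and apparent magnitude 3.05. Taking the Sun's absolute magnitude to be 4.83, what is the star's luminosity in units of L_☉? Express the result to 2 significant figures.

d = 1/p = 1000/256 mas = 3.906 pc
M = m − 5 log₁₀ d + 5 = 3.05 − 5·0.5918 + 5 = 5.091
M − M_☉ = 5.091 − 4.83 = 0.261
L/L_☉ = 10^(−0.4 × 0.261) = 0.7862

L/L_☉ ≈ 0.79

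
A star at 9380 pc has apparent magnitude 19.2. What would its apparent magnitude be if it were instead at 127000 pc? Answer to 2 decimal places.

Flux ∝ 1/d², so Δm = 5 log₁₀(d₂/d₁) = 5 log₁₀(127000/9380) = 5.658
m₂ = m₁ + Δm = 19.2 + (5.658) = 24.858

m ≈ 24.86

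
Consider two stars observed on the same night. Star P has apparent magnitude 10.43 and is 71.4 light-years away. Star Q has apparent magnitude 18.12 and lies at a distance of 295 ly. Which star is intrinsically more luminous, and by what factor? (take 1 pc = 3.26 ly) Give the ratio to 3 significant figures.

Star P: d = 71.4 ly / 3.26 = 21.90 pc
Star P: M = m − 5 log₁₀ d + 5 = 10.43 − 5·1.3405 + 5 = 8.728
Star Q: d = 295 ly / 3.26 = 90.49 pc
Star Q: M = m − 5 log₁₀ d + 5 = 18.12 − 5·1.9566 + 5 = 13.337
ΔM = M_P − M_Q = 8.728 − (13.337) = -4.609; smaller M is more luminous → Star P.
L ratio = 10^(0.4 |ΔM|) = 10^1.844 = 69.78

Star P is more luminous, by a factor of 69.8.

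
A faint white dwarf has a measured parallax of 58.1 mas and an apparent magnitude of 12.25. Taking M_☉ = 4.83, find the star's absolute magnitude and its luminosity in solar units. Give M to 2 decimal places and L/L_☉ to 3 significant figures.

d = 1/p = 1000/58.1 mas = 17.21 pc
M = m − 5 log₁₀ d + 5 = 12.25 − 5·1.2358 + 5 = 11.071
M − M_☉ = 11.071 − 4.83 = 6.241
L/L_☉ = 10^(−0.4 × 6.241) = 3.189×10^-3

M ≈ 11.07; L/L_☉ ≈ 3.19×10^-3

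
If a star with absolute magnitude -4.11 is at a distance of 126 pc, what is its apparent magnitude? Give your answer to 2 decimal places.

m = M + 5 log₁₀ d − 5 = -4.11 + 5·2.1004 − 5 = 1.392

m ≈ 1.39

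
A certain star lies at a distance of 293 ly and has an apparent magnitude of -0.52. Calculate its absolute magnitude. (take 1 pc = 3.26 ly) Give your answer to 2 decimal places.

d = 293 ly / 3.26 = 89.88 pc
5 log₁₀(d/10 pc) = 5 log₁₀(89.88) − 5 = 4.768
M = m − 5 log₁₀(d/10) = -0.52 − 4.768 = -5.288

M ≈ -5.29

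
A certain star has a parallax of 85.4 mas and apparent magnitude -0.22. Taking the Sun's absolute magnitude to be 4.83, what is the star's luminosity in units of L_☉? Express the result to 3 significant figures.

L/L_☉ ≈ 144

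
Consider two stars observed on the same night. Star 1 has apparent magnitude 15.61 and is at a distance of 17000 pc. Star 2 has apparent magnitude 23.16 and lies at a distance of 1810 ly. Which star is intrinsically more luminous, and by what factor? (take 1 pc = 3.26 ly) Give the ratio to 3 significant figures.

Star 1: M = m − 5 log₁₀ d + 5 = 15.61 − 5·4.2304 + 5 = -0.542
Star 2: d = 1810 ly / 3.26 = 555.2 pc
Star 2: M = m − 5 log₁₀ d + 5 = 23.16 − 5·2.7445 + 5 = 14.438
ΔM = M_1 − M_2 = -0.542 − (14.438) = -14.980; smaller M is more luminous → Star 1.
L ratio = 10^(0.4 |ΔM|) = 10^5.992 = 981700

Star 1 is more luminous, by a factor of 982000.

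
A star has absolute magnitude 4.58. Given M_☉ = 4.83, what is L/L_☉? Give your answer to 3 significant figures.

M − M_☉ = 4.58 − 4.83 = -0.250
L/L_☉ = 10^(−0.4 (M − M_☉)) = 10^0.100 = 1.259

L/L_☉ ≈ 1.26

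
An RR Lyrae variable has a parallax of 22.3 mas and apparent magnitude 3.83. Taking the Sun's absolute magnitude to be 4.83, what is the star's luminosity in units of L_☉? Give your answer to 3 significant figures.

L/L_☉ ≈ 50.5

d = 1/p = 1000/22.3 mas = 44.84 pc
M = m − 5 log₁₀ d + 5 = 3.83 − 5·1.6517 + 5 = 0.572
M − M_☉ = 0.572 − 4.83 = -4.258
L/L_☉ = 10^(−0.4 × -4.258) = 50.51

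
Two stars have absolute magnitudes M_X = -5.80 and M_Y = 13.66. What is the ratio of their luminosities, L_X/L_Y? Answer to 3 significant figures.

ΔM = M_X − M_Y = -19.46
L_X/L_Y = 10^(−0.4 ΔM) = 10^7.784 = 6.081×10^7

L_X/L_Y ≈ 6.08×10^7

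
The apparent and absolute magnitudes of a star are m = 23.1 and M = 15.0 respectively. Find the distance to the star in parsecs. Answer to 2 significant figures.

d ≈ 420 pc

Distance modulus: m − M = 23.1 − (15.0) = 8.100
m − M = 5 log₁₀ d − 5
log₁₀ d = (m − M)/5 + 1 = 2.6200
d = 10^2.6200 = 416.9 pc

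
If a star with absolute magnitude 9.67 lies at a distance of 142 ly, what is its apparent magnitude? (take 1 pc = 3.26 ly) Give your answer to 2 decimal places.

d = 142 ly / 3.26 = 43.56 pc
m = M + 5 log₁₀ d − 5 = 9.67 + 5·1.6391 − 5 = 12.865

m ≈ 12.87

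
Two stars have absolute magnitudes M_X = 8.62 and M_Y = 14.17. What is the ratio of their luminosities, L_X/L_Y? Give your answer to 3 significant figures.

L_X/L_Y ≈ 166

ΔM = M_X − M_Y = -5.55
L_X/L_Y = 10^(−0.4 ΔM) = 10^2.220 = 166.0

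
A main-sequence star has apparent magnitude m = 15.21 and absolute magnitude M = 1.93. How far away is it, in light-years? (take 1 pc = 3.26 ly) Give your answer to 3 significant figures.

Distance modulus: m − M = 15.21 − (1.93) = 13.280
m − M = 5 log₁₀ d − 5
log₁₀ d = (m − M)/5 + 1 = 3.6560
d = 10^3.6560 = 4529 pc
= 14760 ly

d ≈ 14800 ly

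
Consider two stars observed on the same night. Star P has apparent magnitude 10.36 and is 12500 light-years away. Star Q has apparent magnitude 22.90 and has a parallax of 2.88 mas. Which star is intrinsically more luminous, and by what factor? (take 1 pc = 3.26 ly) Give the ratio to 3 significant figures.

Star P: d = 12500 ly / 3.26 = 3834 pc
Star P: M = m − 5 log₁₀ d + 5 = 10.36 − 5·3.5837 + 5 = -2.558
Star Q: p = 2.88 mas = 2.88×10^-3″ → d = 1/p = 347.2 pc
Star Q: M = m − 5 log₁₀ d + 5 = 22.90 − 5·2.5406 + 5 = 15.197
ΔM = M_P − M_Q = -2.558 − (15.197) = -17.755; smaller M is more luminous → Star P.
L ratio = 10^(0.4 |ΔM|) = 10^7.102 = 1.265×10^7

Star P is more luminous, by a factor of 1.27×10^7.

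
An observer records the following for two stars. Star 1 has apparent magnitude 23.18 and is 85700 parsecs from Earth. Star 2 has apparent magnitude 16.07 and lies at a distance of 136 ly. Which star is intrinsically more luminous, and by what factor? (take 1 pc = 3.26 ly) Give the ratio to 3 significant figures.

Star 1 is more luminous, by a factor of 6040.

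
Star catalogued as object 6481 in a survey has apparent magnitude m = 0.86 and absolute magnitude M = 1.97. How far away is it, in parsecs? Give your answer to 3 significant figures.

d ≈ 6.00 pc

Distance modulus: m − M = 0.86 − (1.97) = -1.110
m − M = 5 log₁₀ d − 5
log₁₀ d = (m − M)/5 + 1 = 0.7780
d = 10^0.7780 = 5.998 pc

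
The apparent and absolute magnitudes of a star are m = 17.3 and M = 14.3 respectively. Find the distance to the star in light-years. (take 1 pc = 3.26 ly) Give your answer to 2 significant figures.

μ = m − M = 3.000
m − M = 5 log₁₀ d − 5
log₁₀ d = (m − M)/5 + 1 = 1.6000
d = 10^1.6000 = 39.81 pc
= 129.8 ly

d ≈ 130 ly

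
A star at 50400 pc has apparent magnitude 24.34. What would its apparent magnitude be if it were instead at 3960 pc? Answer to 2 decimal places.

Flux ∝ 1/d², so Δm = 5 log₁₀(d₂/d₁) = 5 log₁₀(3960/50400) = -5.524
m₂ = m₁ + Δm = 24.34 + (-5.524) = 18.816

m ≈ 18.82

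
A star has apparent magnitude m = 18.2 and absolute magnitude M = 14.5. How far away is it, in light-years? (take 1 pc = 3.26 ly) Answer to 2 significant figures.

Distance modulus: m − M = 18.2 − (14.5) = 3.700
m − M = 5 log₁₀ d − 5
log₁₀ d = (m − M)/5 + 1 = 1.7400
d = 10^1.7400 = 54.95 pc
= 179.2 ly

d ≈ 180 ly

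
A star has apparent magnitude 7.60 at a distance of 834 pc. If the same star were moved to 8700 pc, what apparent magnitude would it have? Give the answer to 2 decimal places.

Flux ∝ 1/d², so Δm = 5 log₁₀(d₂/d₁) = 5 log₁₀(8700/834) = 5.092
m₂ = m₁ + Δm = 7.60 + (5.092) = 12.692

m ≈ 12.69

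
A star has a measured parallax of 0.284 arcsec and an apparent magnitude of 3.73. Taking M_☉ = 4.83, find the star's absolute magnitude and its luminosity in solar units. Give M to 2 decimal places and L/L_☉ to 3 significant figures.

d = 1/p = 1/0.284″ = 3.521 pc
M = m − 5 log₁₀ d + 5 = 3.73 − 5·0.5467 + 5 = 5.997
M − M_☉ = 5.997 − 4.83 = 1.167
L/L_☉ = 10^(−0.4 × 1.167) = 0.3415

M ≈ 6.00; L/L_☉ ≈ 0.341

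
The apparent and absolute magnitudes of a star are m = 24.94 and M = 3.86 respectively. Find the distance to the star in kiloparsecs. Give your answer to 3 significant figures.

d ≈ 164 kpc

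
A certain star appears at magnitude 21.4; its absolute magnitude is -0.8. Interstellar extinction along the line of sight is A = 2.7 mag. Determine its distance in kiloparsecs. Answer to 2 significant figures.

d ≈ 79 kpc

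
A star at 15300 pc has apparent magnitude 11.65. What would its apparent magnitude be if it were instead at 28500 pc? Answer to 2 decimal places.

m ≈ 13.00

Flux ∝ 1/d², so Δm = 5 log₁₀(d₂/d₁) = 5 log₁₀(28500/15300) = 1.351
m₂ = m₁ + Δm = 11.65 + (1.351) = 13.001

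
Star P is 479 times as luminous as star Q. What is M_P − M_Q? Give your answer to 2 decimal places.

Pogson: ΔM = −2.5 log₁₀(ratio) = −2.5 log₁₀(479) = −2.5 × 2.6803 = -6.701
Star P is brighter, so it has the smaller magnitude: the difference is negative.

M_P − M_Q ≈ -6.70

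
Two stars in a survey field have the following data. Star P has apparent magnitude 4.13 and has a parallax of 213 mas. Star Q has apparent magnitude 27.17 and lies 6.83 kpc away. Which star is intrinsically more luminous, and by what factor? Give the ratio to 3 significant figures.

Star P is more luminous, by a factor of 777.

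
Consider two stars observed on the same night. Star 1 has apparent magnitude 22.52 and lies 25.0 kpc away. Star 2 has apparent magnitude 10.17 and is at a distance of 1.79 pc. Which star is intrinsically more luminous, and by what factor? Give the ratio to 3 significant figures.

Star 1: d = 25.0 kpc = 25000 pc
Star 1: M = m − 5 log₁₀ d + 5 = 22.52 − 5·4.3979 + 5 = 5.530
Star 2: M = m − 5 log₁₀ d + 5 = 10.17 − 5·0.2529 + 5 = 13.906
ΔM = M_1 − M_2 = 5.530 − (13.906) = -8.375; smaller M is more luminous → Star 1.
L ratio = 10^(0.4 |ΔM|) = 10^3.350 = 2240

Star 1 is more luminous, by a factor of 2240.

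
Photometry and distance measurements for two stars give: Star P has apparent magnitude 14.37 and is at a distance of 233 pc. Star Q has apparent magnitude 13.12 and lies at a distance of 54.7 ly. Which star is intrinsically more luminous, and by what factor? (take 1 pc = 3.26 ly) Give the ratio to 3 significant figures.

Star P is more luminous, by a factor of 61.0.

Star P: M = m − 5 log₁₀ d + 5 = 14.37 − 5·2.3674 + 5 = 7.533
Star Q: d = 54.7 ly / 3.26 = 16.78 pc
Star Q: M = m − 5 log₁₀ d + 5 = 13.12 − 5·1.2248 + 5 = 11.996
ΔM = M_P − M_Q = 7.533 − (11.996) = -4.463; smaller M is more luminous → Star P.
L ratio = 10^(0.4 |ΔM|) = 10^1.785 = 60.98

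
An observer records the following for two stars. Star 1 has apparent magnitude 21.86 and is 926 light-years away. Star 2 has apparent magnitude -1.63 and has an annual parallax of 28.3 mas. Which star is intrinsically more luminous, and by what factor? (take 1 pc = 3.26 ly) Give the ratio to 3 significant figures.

Star 2 is more luminous, by a factor of 3.85×10^7.

Star 1: d = 926 ly / 3.26 = 284.0 pc
Star 1: M = m − 5 log₁₀ d + 5 = 21.86 − 5·2.4534 + 5 = 14.593
Star 2: p = 28.3 mas = 0.0283″ → d = 1/p = 35.34 pc
Star 2: M = m − 5 log₁₀ d + 5 = -1.63 − 5·1.5482 + 5 = -4.371
ΔM = M_1 − M_2 = 14.593 − (-4.371) = 18.964; smaller M is more luminous → Star 2.
L ratio = 10^(0.4 |ΔM|) = 10^7.586 = 3.852×10^7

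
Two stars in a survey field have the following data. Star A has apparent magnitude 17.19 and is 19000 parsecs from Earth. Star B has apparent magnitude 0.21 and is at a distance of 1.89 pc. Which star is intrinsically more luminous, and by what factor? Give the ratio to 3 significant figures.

Star A: M = m − 5 log₁₀ d + 5 = 17.19 − 5·4.2788 + 5 = 0.796
Star B: M = m − 5 log₁₀ d + 5 = 0.21 − 5·0.2765 + 5 = 3.828
ΔM = M_A − M_B = 0.796 − (3.828) = -3.031; smaller M is more luminous → Star A.
L ratio = 10^(0.4 |ΔM|) = 10^1.213 = 16.31

Star A is more luminous, by a factor of 16.3.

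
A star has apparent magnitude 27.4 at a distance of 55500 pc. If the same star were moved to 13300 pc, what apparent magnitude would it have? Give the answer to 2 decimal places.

m ≈ 24.30

Flux ∝ 1/d², so Δm = 5 log₁₀(d₂/d₁) = 5 log₁₀(13300/55500) = -3.102
m₂ = m₁ + Δm = 27.4 + (-3.102) = 24.298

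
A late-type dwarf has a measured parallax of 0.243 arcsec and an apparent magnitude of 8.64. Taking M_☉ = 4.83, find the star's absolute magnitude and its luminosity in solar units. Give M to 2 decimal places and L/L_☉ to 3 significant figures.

M ≈ 10.57; L/L_☉ ≈ 5.07×10^-3

d = 1/p = 1/0.243″ = 4.115 pc
M = m − 5 log₁₀ d + 5 = 8.64 − 5·0.6144 + 5 = 10.568
M − M_☉ = 10.568 − 4.83 = 5.738
L/L_☉ = 10^(−0.4 × 5.738) = 5.067×10^-3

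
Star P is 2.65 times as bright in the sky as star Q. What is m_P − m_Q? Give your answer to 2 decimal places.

m_P − m_Q ≈ -1.06

Pogson: Δm = −2.5 log₁₀(ratio) = −2.5 log₁₀(2.65) = −2.5 × 0.4232 = -1.058
Star P is brighter, so it has the smaller magnitude: the difference is negative.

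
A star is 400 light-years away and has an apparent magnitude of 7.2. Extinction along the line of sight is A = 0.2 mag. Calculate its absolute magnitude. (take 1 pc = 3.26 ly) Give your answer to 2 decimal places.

d = 400 ly / 3.26 = 122.7 pc
5 log₁₀(d/10 pc) = 5 log₁₀(122.7) − 5 = 5.444
M = m − 5 log₁₀(d/10) − A = 7.2 − 5.444 − 0.2 = 1.556

M ≈ 1.56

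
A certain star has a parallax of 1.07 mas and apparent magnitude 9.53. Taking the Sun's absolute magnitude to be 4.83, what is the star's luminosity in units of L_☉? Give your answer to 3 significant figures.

L/L_☉ ≈ 115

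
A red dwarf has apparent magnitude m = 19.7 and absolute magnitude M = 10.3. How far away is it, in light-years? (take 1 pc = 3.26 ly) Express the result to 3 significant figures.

d ≈ 2470 ly

μ = m − M = 9.400
m − M = 5 log₁₀ d − 5
log₁₀ d = (m − M)/5 + 1 = 2.8800
d = 10^2.8800 = 758.6 pc
= 2473 ly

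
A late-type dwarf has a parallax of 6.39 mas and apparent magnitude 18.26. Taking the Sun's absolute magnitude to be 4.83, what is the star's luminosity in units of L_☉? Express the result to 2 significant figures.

L/L_☉ ≈ 1.0×10^-3

d = 1/p = 1000/6.39 mas = 156.5 pc
M = m − 5 log₁₀ d + 5 = 18.26 − 5·2.1945 + 5 = 12.288
M − M_☉ = 12.288 − 4.83 = 7.458
L/L_☉ = 10^(−0.4 × 7.458) = 1.040×10^-3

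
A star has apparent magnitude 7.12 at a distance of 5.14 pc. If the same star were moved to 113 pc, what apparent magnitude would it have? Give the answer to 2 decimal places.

m ≈ 13.83

Flux ∝ 1/d², so Δm = 5 log₁₀(d₂/d₁) = 5 log₁₀(113/5.14) = 6.711
m₂ = m₁ + Δm = 7.12 + (6.711) = 13.831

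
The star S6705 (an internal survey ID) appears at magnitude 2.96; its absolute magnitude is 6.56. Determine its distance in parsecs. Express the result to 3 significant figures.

d ≈ 1.91 pc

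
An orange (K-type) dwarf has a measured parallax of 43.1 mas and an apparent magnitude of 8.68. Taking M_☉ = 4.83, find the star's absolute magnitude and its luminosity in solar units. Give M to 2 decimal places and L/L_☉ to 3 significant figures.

d = 1/p = 1000/43.1 mas = 23.20 pc
M = m − 5 log₁₀ d + 5 = 8.68 − 5·1.3655 + 5 = 6.852
M − M_☉ = 6.852 − 4.83 = 2.022
L/L_☉ = 10^(−0.4 × 2.022) = 0.1553

M ≈ 6.85; L/L_☉ ≈ 0.155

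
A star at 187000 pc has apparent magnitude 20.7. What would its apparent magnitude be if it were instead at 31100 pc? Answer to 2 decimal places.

Flux ∝ 1/d², so Δm = 5 log₁₀(d₂/d₁) = 5 log₁₀(31100/187000) = -3.895
m₂ = m₁ + Δm = 20.7 + (-3.895) = 16.805

m ≈ 16.80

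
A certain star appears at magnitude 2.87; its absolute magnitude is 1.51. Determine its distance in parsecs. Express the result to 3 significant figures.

Distance modulus: m − M = 2.87 − (1.51) = 1.360
m − M = 5 log₁₀ d − 5
log₁₀ d = (m − M)/5 + 1 = 1.2720
d = 10^1.2720 = 18.71 pc

d ≈ 18.7 pc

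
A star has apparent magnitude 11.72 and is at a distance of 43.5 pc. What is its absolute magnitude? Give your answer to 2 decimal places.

5 log₁₀(d/10 pc) = 5 log₁₀(43.50) − 5 = 3.192
M = m − 5 log₁₀(d/10) = 11.72 − 3.192 = 8.528

M ≈ 8.53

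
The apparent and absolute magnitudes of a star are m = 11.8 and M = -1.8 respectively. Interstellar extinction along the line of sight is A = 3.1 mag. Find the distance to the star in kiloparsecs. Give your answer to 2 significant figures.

d ≈ 1.3 kpc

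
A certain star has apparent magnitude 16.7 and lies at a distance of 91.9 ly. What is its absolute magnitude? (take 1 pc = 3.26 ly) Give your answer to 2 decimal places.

d = 91.9 ly / 3.26 = 28.19 pc
5 log₁₀(d/10 pc) = 5 log₁₀(28.19) − 5 = 2.250
M = m − 5 log₁₀(d/10) = 16.7 − 2.250 = 14.450

M ≈ 14.45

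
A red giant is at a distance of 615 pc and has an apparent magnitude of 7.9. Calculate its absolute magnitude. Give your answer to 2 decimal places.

5 log₁₀(d/10 pc) = 5 log₁₀(615.0) − 5 = 8.944
M = m − 5 log₁₀(d/10) = 7.9 − 8.944 = -1.044

M ≈ -1.04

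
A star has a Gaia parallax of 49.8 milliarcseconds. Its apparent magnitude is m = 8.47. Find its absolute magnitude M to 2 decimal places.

M ≈ 6.96

p = 49.8 mas = 0.0498″ → d = 1/p = 20.08 pc
5 log₁₀(d/10 pc) = 5 log₁₀(20.08) − 5 = 1.514
M = m − 5 log₁₀(d/10) = 8.47 − 1.514 = 6.956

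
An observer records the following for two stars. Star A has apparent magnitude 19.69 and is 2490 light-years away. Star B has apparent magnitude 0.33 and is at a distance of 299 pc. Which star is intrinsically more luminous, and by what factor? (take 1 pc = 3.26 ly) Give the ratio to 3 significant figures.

Star B is more luminous, by a factor of 8.50×10^6.

Star A: d = 2490 ly / 3.26 = 763.8 pc
Star A: M = m − 5 log₁₀ d + 5 = 19.69 − 5·2.8830 + 5 = 10.275
Star B: M = m − 5 log₁₀ d + 5 = 0.33 − 5·2.4757 + 5 = -7.048
ΔM = M_A − M_B = 10.275 − (-7.048) = 17.323; smaller M is more luminous → Star B.
L ratio = 10^(0.4 |ΔM|) = 10^6.929 = 8.499×10^6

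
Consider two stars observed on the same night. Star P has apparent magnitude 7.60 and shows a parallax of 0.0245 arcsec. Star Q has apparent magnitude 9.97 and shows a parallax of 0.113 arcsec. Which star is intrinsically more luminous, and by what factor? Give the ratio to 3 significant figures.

Star P is more luminous, by a factor of 189.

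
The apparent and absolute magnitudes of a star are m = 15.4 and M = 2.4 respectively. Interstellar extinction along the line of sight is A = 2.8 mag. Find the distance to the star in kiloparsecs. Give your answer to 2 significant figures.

d ≈ 1.1 kpc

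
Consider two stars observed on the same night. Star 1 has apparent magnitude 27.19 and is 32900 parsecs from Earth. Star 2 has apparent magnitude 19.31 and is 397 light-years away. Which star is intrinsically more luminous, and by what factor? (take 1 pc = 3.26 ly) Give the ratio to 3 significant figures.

Star 1 is more luminous, by a factor of 51.4.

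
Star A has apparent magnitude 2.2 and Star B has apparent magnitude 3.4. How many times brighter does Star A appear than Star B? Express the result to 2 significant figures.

3.0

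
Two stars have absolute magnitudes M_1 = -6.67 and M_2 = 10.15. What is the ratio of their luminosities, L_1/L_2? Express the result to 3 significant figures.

L_1/L_2 ≈ 5.35×10^6

ΔM = M_1 − M_2 = -16.82
L_1/L_2 = 10^(−0.4 ΔM) = 10^6.728 = 5.346×10^6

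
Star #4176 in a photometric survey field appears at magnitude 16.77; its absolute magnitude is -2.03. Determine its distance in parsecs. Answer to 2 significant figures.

d ≈ 58000 pc

μ = m − M = 18.800
m − M = 5 log₁₀ d − 5
log₁₀ d = (m − M)/5 + 1 = 4.7600
d = 10^4.7600 = 57540 pc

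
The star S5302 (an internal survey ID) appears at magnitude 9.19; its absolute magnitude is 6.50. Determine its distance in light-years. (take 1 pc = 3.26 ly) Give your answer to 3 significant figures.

Distance modulus: m − M = 9.19 − (6.50) = 2.690
m − M = 5 log₁₀ d − 5
log₁₀ d = (m − M)/5 + 1 = 1.5380
d = 10^1.5380 = 34.51 pc
= 112.5 ly

d ≈ 113 ly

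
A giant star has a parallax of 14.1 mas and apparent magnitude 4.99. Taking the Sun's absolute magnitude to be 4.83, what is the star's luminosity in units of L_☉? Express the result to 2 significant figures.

L/L_☉ ≈ 43

d = 1/p = 1000/14.1 mas = 70.92 pc
M = m − 5 log₁₀ d + 5 = 4.99 − 5·1.8508 + 5 = 0.736
M − M_☉ = 0.736 − 4.83 = -4.094
L/L_☉ = 10^(−0.4 × -4.094) = 43.41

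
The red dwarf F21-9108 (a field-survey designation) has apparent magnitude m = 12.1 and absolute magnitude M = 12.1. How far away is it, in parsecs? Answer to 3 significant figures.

μ = m − M = 0.000
m − M = 5 log₁₀ d − 5
log₁₀ d = (m − M)/5 + 1 = 1.0000
d = 10^1.0000 = 10.00 pc

d ≈ 10.0 pc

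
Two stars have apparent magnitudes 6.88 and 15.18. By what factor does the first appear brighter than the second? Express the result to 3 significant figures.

2090

Magnitude difference = -8.30
Flux ratio = 10^(−0.4 Δm) = 10^(−0.4 × -8.30) = 10^3.320 = 2089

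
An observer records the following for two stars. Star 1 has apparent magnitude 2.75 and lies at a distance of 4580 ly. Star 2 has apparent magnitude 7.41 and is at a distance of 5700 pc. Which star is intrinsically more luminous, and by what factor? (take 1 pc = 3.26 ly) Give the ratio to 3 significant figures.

Star 1: d = 4580 ly / 3.26 = 1405 pc
Star 1: M = m − 5 log₁₀ d + 5 = 2.75 − 5·3.1476 + 5 = -7.988
Star 2: M = m − 5 log₁₀ d + 5 = 7.41 − 5·3.7559 + 5 = -6.369
ΔM = M_1 − M_2 = -7.988 − (-6.369) = -1.619; smaller M is more luminous → Star 1.
L ratio = 10^(0.4 |ΔM|) = 10^0.648 = 4.442

Star 1 is more luminous, by a factor of 4.44.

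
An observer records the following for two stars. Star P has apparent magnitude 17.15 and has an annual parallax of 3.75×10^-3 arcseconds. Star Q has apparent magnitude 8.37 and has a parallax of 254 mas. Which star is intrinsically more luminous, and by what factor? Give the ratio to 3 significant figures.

Star P: d = 1/p = 1/3.75×10^-3″ = 266.7 pc
Star P: M = m − 5 log₁₀ d + 5 = 17.15 − 5·2.4260 + 5 = 10.020
Star Q: p = 254 mas = 0.254″ → d = 1/p = 3.937 pc
Star Q: M = m − 5 log₁₀ d + 5 = 8.37 − 5·0.5952 + 5 = 10.394
ΔM = M_P − M_Q = 10.020 − (10.394) = -0.374; smaller M is more luminous → Star P.
L ratio = 10^(0.4 |ΔM|) = 10^0.150 = 1.411

Star P is more luminous, by a factor of 1.41.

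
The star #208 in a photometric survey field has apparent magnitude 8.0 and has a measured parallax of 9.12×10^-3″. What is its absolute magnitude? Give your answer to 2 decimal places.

M ≈ 2.80

d = 1/p = 1/9.12×10^-3″ = 109.6 pc
5 log₁₀(d/10 pc) = 5 log₁₀(109.6) − 5 = 5.200
M = m − 5 log₁₀(d/10) = 8.0 − 5.200 = 2.800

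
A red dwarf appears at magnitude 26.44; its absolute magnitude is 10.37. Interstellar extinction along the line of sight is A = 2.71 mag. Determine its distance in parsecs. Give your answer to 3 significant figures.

d ≈ 4700 pc

m − M = 5 log₁₀(d/10 pc) + A  ⇒  26.44 − (10.37) − 2.71 = 5 log₁₀(d/10)
13.360 = 5 log₁₀(d/10)
log₁₀ d = (m − M − A)/5 + 1 = 3.6720
d = 10^3.6720 = 4699 pc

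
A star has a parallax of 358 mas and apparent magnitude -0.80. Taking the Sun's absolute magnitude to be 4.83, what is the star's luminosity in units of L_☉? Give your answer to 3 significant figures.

L/L_☉ ≈ 13.9

d = 1/p = 1000/358 mas = 2.793 pc
M = m − 5 log₁₀ d + 5 = -0.80 − 5·0.4461 + 5 = 1.969
M − M_☉ = 1.969 − 4.83 = -2.861
L/L_☉ = 10^(−0.4 × -2.861) = 13.94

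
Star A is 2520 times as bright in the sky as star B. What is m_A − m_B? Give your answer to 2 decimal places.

Pogson: Δm = −2.5 log₁₀(ratio) = −2.5 log₁₀(2520) = −2.5 × 3.4014 = -8.504
Star A is brighter, so it has the smaller magnitude: the difference is negative.

m_A − m_B ≈ -8.50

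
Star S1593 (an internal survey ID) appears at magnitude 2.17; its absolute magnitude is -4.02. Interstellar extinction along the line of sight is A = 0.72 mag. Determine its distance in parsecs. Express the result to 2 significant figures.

d ≈ 120 pc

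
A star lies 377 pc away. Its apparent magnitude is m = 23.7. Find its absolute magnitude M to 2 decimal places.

5 log₁₀(d/10 pc) = 5 log₁₀(377.0) − 5 = 7.882
M = m − 5 log₁₀(d/10) = 23.7 − 7.882 = 15.818

M ≈ 15.82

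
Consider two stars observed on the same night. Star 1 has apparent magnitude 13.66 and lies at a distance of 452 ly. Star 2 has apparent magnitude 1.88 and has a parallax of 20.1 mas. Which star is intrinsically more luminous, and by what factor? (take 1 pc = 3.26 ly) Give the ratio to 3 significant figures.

Star 1: d = 452 ly / 3.26 = 138.7 pc
Star 1: M = m − 5 log₁₀ d + 5 = 13.66 − 5·2.1419 + 5 = 7.950
Star 2: p = 20.1 mas = 0.0201″ → d = 1/p = 49.75 pc
Star 2: M = m − 5 log₁₀ d + 5 = 1.88 − 5·1.6968 + 5 = -1.604
ΔM = M_1 − M_2 = 7.950 − (-1.604) = 9.554; smaller M is more luminous → Star 2.
L ratio = 10^(0.4 |ΔM|) = 10^3.822 = 6634

Star 2 is more luminous, by a factor of 6630.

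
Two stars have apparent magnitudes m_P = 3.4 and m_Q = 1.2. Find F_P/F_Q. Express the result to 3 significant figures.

Magnitude difference = 2.2
Flux ratio = 10^(−0.4 Δm) = 10^(−0.4 × 2.2) = 10^-0.880 = 0.1318

F_P/F_Q ≈ 0.132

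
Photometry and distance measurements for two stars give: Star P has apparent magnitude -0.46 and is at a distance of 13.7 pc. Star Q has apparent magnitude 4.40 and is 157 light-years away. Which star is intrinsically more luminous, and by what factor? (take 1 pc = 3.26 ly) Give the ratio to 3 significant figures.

Star P: M = m − 5 log₁₀ d + 5 = -0.46 − 5·1.1367 + 5 = -1.144
Star Q: d = 157 ly / 3.26 = 48.16 pc
Star Q: M = m − 5 log₁₀ d + 5 = 4.40 − 5·1.6827 + 5 = 0.987
ΔM = M_P − M_Q = -1.144 − (0.987) = -2.130; smaller M is more luminous → Star P.
L ratio = 10^(0.4 |ΔM|) = 10^0.852 = 7.113

Star P is more luminous, by a factor of 7.11.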